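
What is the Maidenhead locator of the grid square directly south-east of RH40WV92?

Longitude extended square 9; +1 → 10, wraps to 0, carry into subsquare.
Longitude subsquare w = 22; +1 → 23 = x.
Latitude extended square 2; −1 → 1.

RH40xv01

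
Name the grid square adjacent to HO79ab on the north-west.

Longitude subsquare a = 0; −1 → -1, wraps to 23 = x, carry into square.
Longitude square 7; −1 → 6.
Latitude subsquare b = 1; +1 → 2 = c.

HO69xc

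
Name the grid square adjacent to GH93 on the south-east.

HH02

Longitude square 9; +1 → 10, wraps to 0, carry into field.
Longitude field G = 6; +1 → 7 = H.
Latitude square 3; −1 → 2.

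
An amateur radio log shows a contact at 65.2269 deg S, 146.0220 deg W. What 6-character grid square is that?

BC64xs

Shift to the Maidenhead origin (180°W, 90°S): lon 33.9780, lat 24.7731.
Field: 33.9780/20 → 1 → B, 24.7731/10 → 2 → C; chars BC.
Square: 13.9780/2 → 6, 4.7731/1 → 4; chars 64.
Subsquare: 1.9780/0.0833333 → 23 → x, 0.7731/0.0416667 → 18 → s; chars xs.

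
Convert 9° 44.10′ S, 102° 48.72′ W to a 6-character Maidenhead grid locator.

Offset from 180°W / 90°S: lon 77.1880°, lat 80.2650°.
Field: 77.1880/20 → 3 → D, 80.2650/10 → 8 → I; chars DI.
Square: 17.1880/2 → 8, 0.2650/1 → 0; chars 80.
Subsquare: 1.1880/0.0833333 → 14 → o, 0.2650/0.0416667 → 6 → g; chars og.

DI80og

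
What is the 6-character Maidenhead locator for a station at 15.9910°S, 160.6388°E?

Add 180° to longitude and 90° to latitude: 340.6388, 74.0090.
Field: 340.6388/20 → 17 → R, 74.0090/10 → 7 → H; chars RH.
Square: 0.6388/2 → 0, 4.0090/1 → 4; chars 04.
Subsquare: 0.6388/0.0833333 → 7 → h, 0.0090/0.0416667 → 0 → a; chars ha.

RH04ha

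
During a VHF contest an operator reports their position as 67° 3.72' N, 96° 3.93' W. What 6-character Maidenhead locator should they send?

Shift to the Maidenhead origin (180°W, 90°S): lon 83.9345, lat 157.0620.
Field: 83.9345/20 → 4 → E, 157.0620/10 → 15 → P; chars EP.
Square: 3.9345/2 → 1, 7.0620/1 → 7; chars 17.
Subsquare: 1.9345/0.0833333 → 23 → x, 0.0620/0.0416667 → 1 → b; chars xb.

EP17xb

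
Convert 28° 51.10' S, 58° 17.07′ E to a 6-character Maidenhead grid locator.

Add 180° to longitude and 90° to latitude: 238.2845, 61.1483.
Field: lon ⌊238.2845/20⌋ = 11 → L; lat ⌊61.1483/10⌋ = 6 → G.
Square: lon ⌊18.2845/2⌋ = 9; lat ⌊1.1483/1⌋ = 1.
Subsquare: lon ⌊0.2845/0.0833333⌋ = 3 → d; lat ⌊0.1483/0.0416667⌋ = 3 → d.

LG91dd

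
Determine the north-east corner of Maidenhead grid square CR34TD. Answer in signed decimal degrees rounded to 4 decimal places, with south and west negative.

Field C=2, R=17: +2·20° lon, +17·10° lat → SW at lon -140°, lat 80°.
Square 3, 4: +3·2° lon, +4·1° lat → SW at lon -134°, lat 84°.
Subsquare t=19, d=3: +19·0.0833333° lon, +3·0.0416667° lat → SW at lon -132.417°, lat 84.125°.
Cell spans 0.0833333° lon × 0.0416667° lat. NE corner is SW corner plus one full cell.
latitude 84.1667, longitude -132.3333.

84.1667, -132.3333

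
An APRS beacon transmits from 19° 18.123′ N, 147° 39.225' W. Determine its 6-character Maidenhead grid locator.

Shift to the Maidenhead origin (180°W, 90°S): lon 32.3462, lat 109.3021.
Field: 32.3462/20 → 1 → B, 109.3021/10 → 10 → K; chars BK.
Square: 12.3462/2 → 6, 9.3021/1 → 9; chars 69.
Subsquare: 0.3462/0.0833333 → 4 → e, 0.3021/0.0416667 → 7 → h; chars eh.

BK69eh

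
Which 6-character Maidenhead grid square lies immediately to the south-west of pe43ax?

Longitude subsquare a = 0; −1 → -1, wraps to 23 = x, carry into square.
Longitude square 4; −1 → 3.
Latitude subsquare x = 23; −1 → 22 = w.

PE33xw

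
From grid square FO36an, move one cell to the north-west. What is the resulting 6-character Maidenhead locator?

FO26xo

Longitude subsquare a = 0; −1 → -1, wraps to 23 = x, carry into square.
Longitude square 3; −1 → 2.
Latitude subsquare n = 13; +1 → 14 = o.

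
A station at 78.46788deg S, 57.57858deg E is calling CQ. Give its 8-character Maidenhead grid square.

Add 180° to longitude and 90° to latitude: 237.57858, 11.53212.
Field: lon ⌊237.57858/20⌋ = 11 → L; lat ⌊11.53212/10⌋ = 1 → B.
Square: lon ⌊17.57858/2⌋ = 8; lat ⌊1.53212/1⌋ = 1.
Subsquare: lon ⌊1.57858/0.0833333⌋ = 18 → s; lat ⌊0.53212/0.0416667⌋ = 12 → m.
Extended square: lon ⌊0.07858/0.00833333⌋ = 9; lat ⌊0.03212/0.00416667⌋ = 7.

LB81sm97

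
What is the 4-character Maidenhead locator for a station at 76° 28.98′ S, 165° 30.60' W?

AB73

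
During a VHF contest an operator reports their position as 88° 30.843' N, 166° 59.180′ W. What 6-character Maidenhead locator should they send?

Add 180° to longitude and 90° to latitude: 13.0137, 178.5140.
Field: 13.0137/20 → 0 → A, 178.5140/10 → 17 → R; chars AR.
Square: 13.0137/2 → 6, 8.5140/1 → 8; chars 68.
Subsquare: 1.0137/0.0833333 → 12 → m, 0.5140/0.0416667 → 12 → m; chars mm.

AR68mm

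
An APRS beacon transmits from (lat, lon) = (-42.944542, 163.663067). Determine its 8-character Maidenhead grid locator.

RE17tb93

Shift to the Maidenhead origin (180°W, 90°S): lon 343.66307, lat 47.05546.
Field (20°×10°, letters A–R): lon ⌊343.66307/20⌋ = 17 → R; lat ⌊47.05546/10⌋ = 4 → E.
Square (2°×1°, digits 0–9): lon ⌊3.66307/2⌋ = 1; lat ⌊7.05546/1⌋ = 7.
Subsquare (5′×2.5′, letters a–x): lon ⌊1.66307/0.0833333⌋ = 19 → t; lat ⌊0.05546/0.0416667⌋ = 1 → b.
Extended square (30″×15″, digits 0–9): lon ⌊0.07973/0.00833333⌋ = 9; lat ⌊0.01379/0.00416667⌋ = 3.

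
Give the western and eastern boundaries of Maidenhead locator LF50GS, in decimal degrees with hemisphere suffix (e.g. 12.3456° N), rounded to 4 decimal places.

50.5000° E, 50.5833° E

Field L=11, F=5: +11·20° lon, +5·10° lat → SW at lon 40°, lat -40°.
Square 5, 0: +5·2° lon, +0·1° lat → SW at lon 50°, lat -40°.
Subsquare g=6, s=18: +6·0.0833333° lon, +18·0.0416667° lat → SW at lon 50.5°, lat -39.25°.
Cell spans 0.0833333° lon × 0.0416667° lat.
west 50.5000° E, east 50.5833° E.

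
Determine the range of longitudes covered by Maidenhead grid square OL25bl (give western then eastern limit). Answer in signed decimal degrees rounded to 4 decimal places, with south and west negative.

Field O=14, L=11: +14·20° lon, +11·10° lat → SW at lon 100°, lat 20°.
Square 2, 5: +2·2° lon, +5·1° lat → SW at lon 104°, lat 25°.
Subsquare b=1, l=11: +1·0.0833333° lon, +11·0.0416667° lat → SW at lon 104.083°, lat 25.4583°.
Cell spans 0.0833333° lon × 0.0416667° lat.
west 104.0833, east 104.1667.

104.0833, 104.1667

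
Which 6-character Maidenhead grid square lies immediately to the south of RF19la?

RF18lx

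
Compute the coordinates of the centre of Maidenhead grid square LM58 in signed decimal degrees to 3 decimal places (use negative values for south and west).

38.500, 51.000

Field L=11, M=12: +11·20° lon, +12·10° lat → SW at lon 40°, lat 30°.
Square 5, 8: +5·2° lon, +8·1° lat → SW at lon 50°, lat 38°.
Cell spans 2° lon × 1° lat. Centre is SW corner plus half of each.
latitude 38.500, longitude 51.000.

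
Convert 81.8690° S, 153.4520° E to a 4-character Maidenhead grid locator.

QA68

Offset from 180°W / 90°S: lon 333.45°, lat 8.13°.
Field: 333.45/20 → 16 → Q, 8.13/10 → 0 → A; chars QA.
Square: 13.45/2 → 6, 8.13/1 → 8; chars 68.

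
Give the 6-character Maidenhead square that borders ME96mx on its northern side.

Latitude subsquare x = 23; +1 → 24, wraps to 0 = a, carry into square.
Latitude square 6; +1 → 7.
The longitude characters are unchanged.

ME97ma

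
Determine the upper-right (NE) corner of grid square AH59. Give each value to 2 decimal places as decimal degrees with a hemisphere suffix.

10.00° S, 168.00° W

Field A=0, H=7: +0·20° lon, +7·10° lat → SW at lon -180°, lat -20°.
Square 5, 9: +5·2° lon, +9·1° lat → SW at lon -170°, lat -11°.
Cell spans 2° lon × 1° lat. NE corner is SW corner plus one full cell.
latitude 10.00° S, longitude 168.00° W.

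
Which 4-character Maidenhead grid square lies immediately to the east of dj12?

DJ22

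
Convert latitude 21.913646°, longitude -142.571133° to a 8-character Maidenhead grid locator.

BL81rv19

Offset from 180°W / 90°S: lon 37.42887°, lat 111.91365°.
Field (20°×10°, letters A–R): 37.42887/20 → 1 → B, 111.91365/10 → 11 → L; chars BL.
Square (2°×1°, digits 0–9): 17.42887/2 → 8, 1.91365/1 → 1; chars 81.
Subsquare (5′×2.5′, letters a–x): 1.42887/0.0833333 → 17 → r, 0.91365/0.0416667 → 21 → v; chars rv.
Extended square (30″×15″, digits 0–9): 0.01220/0.00833333 → 1, 0.03865/0.00416667 → 9; chars 19.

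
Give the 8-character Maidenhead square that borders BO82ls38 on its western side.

BO82ls28

Longitude extended square 3; −1 → 2.
The latitude characters are unchanged.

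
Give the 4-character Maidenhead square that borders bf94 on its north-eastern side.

Longitude square 9; +1 → 10, wraps to 0, carry into field.
Longitude field B = 1; +1 → 2 = C.
Latitude square 4; +1 → 5.

CF05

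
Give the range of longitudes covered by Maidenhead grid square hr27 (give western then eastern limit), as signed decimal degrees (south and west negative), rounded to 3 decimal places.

Field H=7, R=17: +7·20° lon, +17·10° lat → SW at lon -40°, lat 80°.
Square 2, 7: +2·2° lon, +7·1° lat → SW at lon -36°, lat 87°.
Cell spans 2° lon × 1° lat.
west -36.000, east -34.000.

-36.000, -34.000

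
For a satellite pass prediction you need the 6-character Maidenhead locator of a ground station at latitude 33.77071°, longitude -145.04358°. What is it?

Shift to the Maidenhead origin (180°W, 90°S): lon 34.9564, lat 123.7707.
Field: lon ⌊34.9564/20⌋ = 1 → B; lat ⌊123.7707/10⌋ = 12 → M.
Square: lon ⌊14.9564/2⌋ = 7; lat ⌊3.7707/1⌋ = 3.
Subsquare: lon ⌊0.9564/0.0833333⌋ = 11 → l; lat ⌊0.7707/0.0416667⌋ = 18 → s.

BM73ls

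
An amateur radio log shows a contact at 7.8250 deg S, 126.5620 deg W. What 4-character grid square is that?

CI62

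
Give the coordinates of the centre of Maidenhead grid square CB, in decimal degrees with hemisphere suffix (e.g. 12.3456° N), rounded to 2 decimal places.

Field C=2, B=1: +2·20° lon, +1·10° lat → SW at lon -140°, lat -80°.
Cell spans 20° lon × 10° lat. Centre is SW corner plus half of each.
latitude 75.00° S, longitude 130.00° W.

75.00° S, 130.00° W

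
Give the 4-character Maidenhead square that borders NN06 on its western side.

MN96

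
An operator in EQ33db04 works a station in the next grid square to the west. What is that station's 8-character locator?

EQ33cb94

Longitude extended square 0; −1 → -1, wraps to 9, carry into subsquare.
Longitude subsquare d = 3; −1 → 2 = c.
The latitude characters are unchanged.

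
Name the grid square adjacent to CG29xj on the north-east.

CG39ak

Longitude subsquare x = 23; +1 → 24, wraps to 0 = a, carry into square.
Longitude square 2; +1 → 3.
Latitude subsquare j = 9; +1 → 10 = k.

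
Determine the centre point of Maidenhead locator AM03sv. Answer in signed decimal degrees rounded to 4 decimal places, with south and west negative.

Field A=0, M=12: +0·20° lon, +12·10° lat → SW at lon -180°, lat 30°.
Square 0, 3: +0·2° lon, +3·1° lat → SW at lon -180°, lat 33°.
Subsquare s=18, v=21: +18·0.0833333° lon, +21·0.0416667° lat → SW at lon -178.5°, lat 33.875°.
Cell spans 0.0833333° lon × 0.0416667° lat. Centre is SW corner plus half of each.
latitude 33.8958, longitude -178.4583.

33.8958, -178.4583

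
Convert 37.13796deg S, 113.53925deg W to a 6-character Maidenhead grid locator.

DF32fu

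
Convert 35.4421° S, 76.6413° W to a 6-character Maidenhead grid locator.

FF14qn

Offset from 180°W / 90°S: lon 103.3587°, lat 54.5579°.
Field: lon ⌊103.3587/20⌋ = 5 → F; lat ⌊54.5579/10⌋ = 5 → F.
Square: lon ⌊3.3587/2⌋ = 1; lat ⌊4.5579/1⌋ = 4.
Subsquare: lon ⌊1.3587/0.0833333⌋ = 16 → q; lat ⌊0.5579/0.0416667⌋ = 13 → n.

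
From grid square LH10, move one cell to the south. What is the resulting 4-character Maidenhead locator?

Latitude square 0; −1 → -1, wraps to 9, carry into field.
Latitude field H = 7; −1 → 6 = G.
The longitude characters are unchanged.

LG19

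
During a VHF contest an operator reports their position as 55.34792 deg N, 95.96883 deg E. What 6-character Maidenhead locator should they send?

NO75xi

Offset from 180°W / 90°S: lon 275.9688°, lat 145.3479°.
Field: 275.9688/20 → 13 → N, 145.3479/10 → 14 → O; chars NO.
Square: 15.9688/2 → 7, 5.3479/1 → 5; chars 75.
Subsquare: 1.9688/0.0833333 → 23 → x, 0.3479/0.0416667 → 8 → i; chars xi.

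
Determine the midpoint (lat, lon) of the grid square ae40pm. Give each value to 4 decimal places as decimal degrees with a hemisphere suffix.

Field A=0, E=4: +0·20° lon, +4·10° lat → SW at lon -180°, lat -50°.
Square 4, 0: +4·2° lon, +0·1° lat → SW at lon -172°, lat -50°.
Subsquare p=15, m=12: +15·0.0833333° lon, +12·0.0416667° lat → SW at lon -170.75°, lat -49.5°.
Cell spans 0.0833333° lon × 0.0416667° lat. Centre is SW corner plus half of each.
latitude 49.4792° S, longitude 170.7083° W.

49.4792° S, 170.7083° W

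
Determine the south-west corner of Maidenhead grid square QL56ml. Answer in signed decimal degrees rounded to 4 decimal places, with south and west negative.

26.4583, 151.0000

Field Q=16, L=11: +16·20° lon, +11·10° lat → SW at lon 140°, lat 20°.
Square 5, 6: +5·2° lon, +6·1° lat → SW at lon 150°, lat 26°.
Subsquare m=12, l=11: +12·0.0833333° lon, +11·0.0416667° lat → SW at lon 151°, lat 26.4583°.
latitude 26.4583, longitude 151.0000.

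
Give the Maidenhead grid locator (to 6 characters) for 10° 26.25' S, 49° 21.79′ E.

LH49qn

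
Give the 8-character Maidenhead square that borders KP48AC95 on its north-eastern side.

Longitude extended square 9; +1 → 10, wraps to 0, carry into subsquare.
Longitude subsquare a = 0; +1 → 1 = b.
Latitude extended square 5; +1 → 6.

KP48bc06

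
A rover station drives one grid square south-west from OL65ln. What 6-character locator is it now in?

Longitude subsquare l = 11; −1 → 10 = k.
Latitude subsquare n = 13; −1 → 12 = m.

OL65km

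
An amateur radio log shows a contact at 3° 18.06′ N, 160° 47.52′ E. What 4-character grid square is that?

RJ03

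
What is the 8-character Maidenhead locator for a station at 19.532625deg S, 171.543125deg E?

RH50sl52

Offset from 180°W / 90°S: lon 351.54313°, lat 70.46738°.
Field (20°×10°, letters A–R): lon ⌊351.54313/20⌋ = 17 → R; lat ⌊70.46738/10⌋ = 7 → H.
Square (2°×1°, digits 0–9): lon ⌊11.54313/2⌋ = 5; lat ⌊0.46738/1⌋ = 0.
Subsquare (5′×2.5′, letters a–x): lon ⌊1.54313/0.0833333⌋ = 18 → s; lat ⌊0.46738/0.0416667⌋ = 11 → l.
Extended square (30″×15″, digits 0–9): lon ⌊0.04313/0.00833333⌋ = 5; lat ⌊0.00904/0.00416667⌋ = 2.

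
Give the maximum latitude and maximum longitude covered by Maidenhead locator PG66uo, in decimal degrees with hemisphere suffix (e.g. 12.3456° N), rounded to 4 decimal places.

23.3750° S, 133.7500° E

Field P=15, G=6: +15·20° lon, +6·10° lat → SW at lon 120°, lat -30°.
Square 6, 6: +6·2° lon, +6·1° lat → SW at lon 132°, lat -24°.
Subsquare u=20, o=14: +20·0.0833333° lon, +14·0.0416667° lat → SW at lon 133.667°, lat -23.4167°.
Cell spans 0.0833333° lon × 0.0416667° lat. NE corner is SW corner plus one full cell.
latitude 23.3750° S, longitude 133.7500° E.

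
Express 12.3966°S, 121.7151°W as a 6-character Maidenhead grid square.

CH97do

Offset from 180°W / 90°S: lon 58.2849°, lat 77.6034°.
Field: 58.2849/20 → 2 → C, 77.6034/10 → 7 → H; chars CH.
Square: 18.2849/2 → 9, 7.6034/1 → 7; chars 97.
Subsquare: 0.2849/0.0833333 → 3 → d, 0.6034/0.0416667 → 14 → o; chars do.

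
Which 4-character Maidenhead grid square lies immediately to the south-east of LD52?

Longitude square 5; +1 → 6.
Latitude square 2; −1 → 1.

LD61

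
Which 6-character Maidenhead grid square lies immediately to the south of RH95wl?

Latitude subsquare l = 11; −1 → 10 = k.
The longitude characters are unchanged.

RH95wk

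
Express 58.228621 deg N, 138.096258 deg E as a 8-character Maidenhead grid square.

PO98bf14

Shift to the Maidenhead origin (180°W, 90°S): lon 318.09626, lat 148.22862.
Field (20°×10°, letters A–R): 318.09626/20 → 15 → P, 148.22862/10 → 14 → O; chars PO.
Square (2°×1°, digits 0–9): 18.09626/2 → 9, 8.22862/1 → 8; chars 98.
Subsquare (5′×2.5′, letters a–x): 0.09626/0.0833333 → 1 → b, 0.22862/0.0416667 → 5 → f; chars bf.
Extended square (30″×15″, digits 0–9): 0.01292/0.00833333 → 1, 0.02029/0.00416667 → 4; chars 14.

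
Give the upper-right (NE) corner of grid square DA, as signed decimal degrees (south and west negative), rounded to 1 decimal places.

-80.0, -100.0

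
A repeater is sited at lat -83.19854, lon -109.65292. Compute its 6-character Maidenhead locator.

Shift to the Maidenhead origin (180°W, 90°S): lon 70.3471, lat 6.8015.
Field: 70.3471/20 → 3 → D, 6.8015/10 → 0 → A; chars DA.
Square: 10.3471/2 → 5, 6.8015/1 → 6; chars 56.
Subsquare: 0.3471/0.0833333 → 4 → e, 0.8015/0.0416667 → 19 → t; chars et.

DA56et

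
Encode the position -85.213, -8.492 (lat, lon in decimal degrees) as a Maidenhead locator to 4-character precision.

Offset from 180°W / 90°S: lon 171.51°, lat 4.79°.
Field: 171.51/20 → 8 → I, 4.79/10 → 0 → A; chars IA.
Square: 11.51/2 → 5, 4.79/1 → 4; chars 54.

IA54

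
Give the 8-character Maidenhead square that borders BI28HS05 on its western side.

Longitude extended square 0; −1 → -1, wraps to 9, carry into subsquare.
Longitude subsquare h = 7; −1 → 6 = g.
The latitude characters are unchanged.

BI28gs95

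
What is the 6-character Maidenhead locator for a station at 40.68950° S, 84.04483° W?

EE79xh

Shift to the Maidenhead origin (180°W, 90°S): lon 95.9552, lat 49.3105.
Field: lon ⌊95.9552/20⌋ = 4 → E; lat ⌊49.3105/10⌋ = 4 → E.
Square: lon ⌊15.9552/2⌋ = 7; lat ⌊9.3105/1⌋ = 9.
Subsquare: lon ⌊1.9552/0.0833333⌋ = 23 → x; lat ⌊0.3105/0.0416667⌋ = 7 → h.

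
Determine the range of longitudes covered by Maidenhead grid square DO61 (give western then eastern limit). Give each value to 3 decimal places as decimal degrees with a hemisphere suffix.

Field D=3, O=14: +3·20° lon, +14·10° lat → SW at lon -120°, lat 50°.
Square 6, 1: +6·2° lon, +1·1° lat → SW at lon -108°, lat 51°.
Cell spans 2° lon × 1° lat.
west 108.000° W, east 106.000° W.

108.000° W, 106.000° W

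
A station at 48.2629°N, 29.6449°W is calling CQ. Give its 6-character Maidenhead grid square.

Shift to the Maidenhead origin (180°W, 90°S): lon 150.3551, lat 138.2629.
Field (20°×10°, letters A–R): lon ⌊150.3551/20⌋ = 7 → H; lat ⌊138.2629/10⌋ = 13 → N.
Square (2°×1°, digits 0–9): lon ⌊10.3551/2⌋ = 5; lat ⌊8.2629/1⌋ = 8.
Subsquare (5′×2.5′, letters a–x): lon ⌊0.3551/0.0833333⌋ = 4 → e; lat ⌊0.2629/0.0416667⌋ = 6 → g.

HN58eg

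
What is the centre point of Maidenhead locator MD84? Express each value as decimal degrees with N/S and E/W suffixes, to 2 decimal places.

55.50° S, 77.00° E

Field M=12, D=3: +12·20° lon, +3·10° lat → SW at lon 60°, lat -60°.
Square 8, 4: +8·2° lon, +4·1° lat → SW at lon 76°, lat -56°.
Cell spans 2° lon × 1° lat. Centre is SW corner plus half of each.
latitude 55.50° S, longitude 77.00° E.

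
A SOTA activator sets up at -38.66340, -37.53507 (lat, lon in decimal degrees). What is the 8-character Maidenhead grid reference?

HF11fi50

Shift to the Maidenhead origin (180°W, 90°S): lon 142.46493, lat 51.33660.
Field: lon ⌊142.46493/20⌋ = 7 → H; lat ⌊51.33660/10⌋ = 5 → F.
Square: lon ⌊2.46493/2⌋ = 1; lat ⌊1.33660/1⌋ = 1.
Subsquare: lon ⌊0.46493/0.0833333⌋ = 5 → f; lat ⌊0.33660/0.0416667⌋ = 8 → i.
Extended square: lon ⌊0.04826/0.00833333⌋ = 5; lat ⌊0.00327/0.00416667⌋ = 0.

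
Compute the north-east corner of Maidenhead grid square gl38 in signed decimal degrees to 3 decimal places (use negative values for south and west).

29.000, -52.000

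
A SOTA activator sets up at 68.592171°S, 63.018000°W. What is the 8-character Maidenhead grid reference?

FC81lj77

Shift to the Maidenhead origin (180°W, 90°S): lon 116.98200, lat 21.40783.
Field (20°×10°, letters A–R): 116.98200/20 → 5 → F, 21.40783/10 → 2 → C; chars FC.
Square (2°×1°, digits 0–9): 16.98200/2 → 8, 1.40783/1 → 1; chars 81.
Subsquare (5′×2.5′, letters a–x): 0.98200/0.0833333 → 11 → l, 0.40783/0.0416667 → 9 → j; chars lj.
Extended square (30″×15″, digits 0–9): 0.06533/0.00833333 → 7, 0.03283/0.00416667 → 7; chars 77.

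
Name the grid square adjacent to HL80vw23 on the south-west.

Longitude extended square 2; −1 → 1.
Latitude extended square 3; −1 → 2.

HL80vw12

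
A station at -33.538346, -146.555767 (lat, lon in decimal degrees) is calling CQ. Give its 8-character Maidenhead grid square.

BF66rl30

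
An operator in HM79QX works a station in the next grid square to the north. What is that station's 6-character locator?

HN70qa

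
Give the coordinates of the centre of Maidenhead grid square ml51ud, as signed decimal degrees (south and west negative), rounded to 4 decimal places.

21.1458, 71.7083

Field M=12, L=11: +12·20° lon, +11·10° lat → SW at lon 60°, lat 20°.
Square 5, 1: +5·2° lon, +1·1° lat → SW at lon 70°, lat 21°.
Subsquare u=20, d=3: +20·0.0833333° lon, +3·0.0416667° lat → SW at lon 71.6667°, lat 21.125°.
Cell spans 0.0833333° lon × 0.0416667° lat. Centre is SW corner plus half of each.
latitude 21.1458, longitude 71.7083.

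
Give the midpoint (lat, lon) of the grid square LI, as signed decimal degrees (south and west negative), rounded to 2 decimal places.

Field L=11, I=8: +11·20° lon, +8·10° lat → SW at lon 40°, lat -10°.
Cell spans 20° lon × 10° lat. Centre is SW corner plus half of each.
latitude -5.00, longitude 50.00.

-5.00, 50.00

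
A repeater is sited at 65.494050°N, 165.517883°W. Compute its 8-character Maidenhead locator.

AP75fl78

Offset from 180°W / 90°S: lon 14.48212°, lat 155.49405°.
Field (20°×10°, letters A–R): lon ⌊14.48212/20⌋ = 0 → A; lat ⌊155.49405/10⌋ = 15 → P.
Square (2°×1°, digits 0–9): lon ⌊14.48212/2⌋ = 7; lat ⌊5.49405/1⌋ = 5.
Subsquare (5′×2.5′, letters a–x): lon ⌊0.48212/0.0833333⌋ = 5 → f; lat ⌊0.49405/0.0416667⌋ = 11 → l.
Extended square (30″×15″, digits 0–9): lon ⌊0.06545/0.00833333⌋ = 7; lat ⌊0.03572/0.00416667⌋ = 8.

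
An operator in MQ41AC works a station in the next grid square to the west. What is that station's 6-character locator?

MQ31xc

Longitude subsquare a = 0; −1 → -1, wraps to 23 = x, carry into square.
Longitude square 4; −1 → 3.
The latitude characters are unchanged.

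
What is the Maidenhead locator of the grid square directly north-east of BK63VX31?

Longitude extended square 3; +1 → 4.
Latitude extended square 1; +1 → 2.

BK63vx42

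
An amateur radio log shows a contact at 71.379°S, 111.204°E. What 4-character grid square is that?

OB58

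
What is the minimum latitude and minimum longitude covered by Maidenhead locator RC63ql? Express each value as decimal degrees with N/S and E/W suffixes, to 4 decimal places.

66.5417° S, 173.3333° E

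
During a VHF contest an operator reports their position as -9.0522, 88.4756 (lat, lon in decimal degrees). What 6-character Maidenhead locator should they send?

Shift to the Maidenhead origin (180°W, 90°S): lon 268.4756, lat 80.9478.
Field (20°×10°, letters A–R): 268.4756/20 → 13 → N, 80.9478/10 → 8 → I; chars NI.
Square (2°×1°, digits 0–9): 8.4756/2 → 4, 0.9478/1 → 0; chars 40.
Subsquare (5′×2.5′, letters a–x): 0.4756/0.0833333 → 5 → f, 0.9478/0.0416667 → 22 → w; chars fw.

NI40fw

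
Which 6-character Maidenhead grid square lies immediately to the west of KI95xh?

Longitude subsquare x = 23; −1 → 22 = w.
The latitude characters are unchanged.

KI95wh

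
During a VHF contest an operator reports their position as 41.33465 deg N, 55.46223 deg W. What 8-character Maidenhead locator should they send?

Offset from 180°W / 90°S: lon 124.53777°, lat 131.33465°.
Field: 124.53777/20 → 6 → G, 131.33465/10 → 13 → N; chars GN.
Square: 4.53777/2 → 2, 1.33465/1 → 1; chars 21.
Subsquare: 0.53777/0.0833333 → 6 → g, 0.33465/0.0416667 → 8 → i; chars gi.
Extended square: 0.03777/0.00833333 → 4, 0.00132/0.00416667 → 0; chars 40.

GN21gi40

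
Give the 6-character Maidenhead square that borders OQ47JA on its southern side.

OQ46jx

Latitude subsquare a = 0; −1 → -1, wraps to 23 = x, carry into square.
Latitude square 7; −1 → 6.
The longitude characters are unchanged.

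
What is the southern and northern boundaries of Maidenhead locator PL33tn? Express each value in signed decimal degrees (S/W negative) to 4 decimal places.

Field P=15, L=11: +15·20° lon, +11·10° lat → SW at lon 120°, lat 20°.
Square 3, 3: +3·2° lon, +3·1° lat → SW at lon 126°, lat 23°.
Subsquare t=19, n=13: +19·0.0833333° lon, +13·0.0416667° lat → SW at lon 127.583°, lat 23.5417°.
Cell spans 0.0833333° lon × 0.0416667° lat.
south 23.5417, north 23.5833.

23.5417, 23.5833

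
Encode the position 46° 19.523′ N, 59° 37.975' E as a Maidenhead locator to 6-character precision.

LN96th

Offset from 180°W / 90°S: lon 239.6329°, lat 136.3254°.
Field: 239.6329/20 → 11 → L, 136.3254/10 → 13 → N; chars LN.
Square: 19.6329/2 → 9, 6.3254/1 → 6; chars 96.
Subsquare: 1.6329/0.0833333 → 19 → t, 0.3254/0.0416667 → 7 → h; chars th.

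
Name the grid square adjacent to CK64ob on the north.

Latitude subsquare b = 1; +1 → 2 = c.
The longitude characters are unchanged.

CK64oc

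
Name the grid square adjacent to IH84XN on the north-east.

IH94ao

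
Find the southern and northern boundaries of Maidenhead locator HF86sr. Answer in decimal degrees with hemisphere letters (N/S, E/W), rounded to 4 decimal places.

Field H=7, F=5: +7·20° lon, +5·10° lat → SW at lon -40°, lat -40°.
Square 8, 6: +8·2° lon, +6·1° lat → SW at lon -24°, lat -34°.
Subsquare s=18, r=17: +18·0.0833333° lon, +17·0.0416667° lat → SW at lon -22.5°, lat -33.2917°.
Cell spans 0.0833333° lon × 0.0416667° lat.
south 33.2917° S, north 33.2500° S.

33.2917° S, 33.2500° S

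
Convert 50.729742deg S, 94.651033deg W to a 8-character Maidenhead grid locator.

ED29qg14

Add 180° to longitude and 90° to latitude: 85.34897, 39.27026.
Field: 85.34897/20 → 4 → E, 39.27026/10 → 3 → D; chars ED.
Square: 5.34897/2 → 2, 9.27026/1 → 9; chars 29.
Subsquare: 1.34897/0.0833333 → 16 → q, 0.27026/0.0416667 → 6 → g; chars qg.
Extended square: 0.01563/0.00833333 → 1, 0.02026/0.00416667 → 4; chars 14.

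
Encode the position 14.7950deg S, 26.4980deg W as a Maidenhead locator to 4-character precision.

HH65

Add 180° to longitude and 90° to latitude: 153.50, 75.20.
Field: lon ⌊153.50/20⌋ = 7 → H; lat ⌊75.20/10⌋ = 7 → H.
Square: lon ⌊13.50/2⌋ = 6; lat ⌊5.20/1⌋ = 5.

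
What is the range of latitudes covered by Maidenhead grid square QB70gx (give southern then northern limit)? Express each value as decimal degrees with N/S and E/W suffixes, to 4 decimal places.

79.0417° S, 79.0000° S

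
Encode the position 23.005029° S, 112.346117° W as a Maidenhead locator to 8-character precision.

Shift to the Maidenhead origin (180°W, 90°S): lon 67.65388, lat 66.99497.
Field: 67.65388/20 → 3 → D, 66.99497/10 → 6 → G; chars DG.
Square: 7.65388/2 → 3, 6.99497/1 → 6; chars 36.
Subsquare: 1.65388/0.0833333 → 19 → t, 0.99497/0.0416667 → 23 → x; chars tx.
Extended square: 0.07055/0.00833333 → 8, 0.03664/0.00416667 → 8; chars 88.

DG36tx88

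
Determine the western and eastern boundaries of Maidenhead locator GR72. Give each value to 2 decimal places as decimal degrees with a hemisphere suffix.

46.00° W, 44.00° W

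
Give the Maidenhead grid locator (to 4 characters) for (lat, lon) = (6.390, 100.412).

OJ06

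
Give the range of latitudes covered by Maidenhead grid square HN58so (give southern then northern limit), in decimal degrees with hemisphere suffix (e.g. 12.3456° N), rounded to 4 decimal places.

48.5833° N, 48.6250° N

Field H=7, N=13: +7·20° lon, +13·10° lat → SW at lon -40°, lat 40°.
Square 5, 8: +5·2° lon, +8·1° lat → SW at lon -30°, lat 48°.
Subsquare s=18, o=14: +18·0.0833333° lon, +14·0.0416667° lat → SW at lon -28.5°, lat 48.5833°.
Cell spans 0.0833333° lon × 0.0416667° lat.
south 48.5833° N, north 48.6250° N.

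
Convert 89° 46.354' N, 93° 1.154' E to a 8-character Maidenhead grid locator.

Shift to the Maidenhead origin (180°W, 90°S): lon 273.01923, lat 179.77257.
Field: lon ⌊273.01923/20⌋ = 13 → N; lat ⌊179.77257/10⌋ = 17 → R.
Square: lon ⌊13.01923/2⌋ = 6; lat ⌊9.77257/1⌋ = 9.
Subsquare: lon ⌊1.01923/0.0833333⌋ = 12 → m; lat ⌊0.77257/0.0416667⌋ = 18 → s.
Extended square: lon ⌊0.01923/0.00833333⌋ = 2; lat ⌊0.02257/0.00416667⌋ = 5.

NR69ms25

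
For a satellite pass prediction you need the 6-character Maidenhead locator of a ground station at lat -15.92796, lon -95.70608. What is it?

EH24db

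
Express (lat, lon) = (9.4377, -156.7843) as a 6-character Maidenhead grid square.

Offset from 180°W / 90°S: lon 23.2157°, lat 99.4377°.
Field (20°×10°, letters A–R): 23.2157/20 → 1 → B, 99.4377/10 → 9 → J; chars BJ.
Square (2°×1°, digits 0–9): 3.2157/2 → 1, 9.4377/1 → 9; chars 19.
Subsquare (5′×2.5′, letters a–x): 1.2157/0.0833333 → 14 → o, 0.4377/0.0416667 → 10 → k; chars ok.

BJ19ok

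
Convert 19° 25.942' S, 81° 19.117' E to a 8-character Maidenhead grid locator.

Add 180° to longitude and 90° to latitude: 261.31862, 70.56763.
Field (20°×10°, letters A–R): 261.31862/20 → 13 → N, 70.56763/10 → 7 → H; chars NH.
Square (2°×1°, digits 0–9): 1.31862/2 → 0, 0.56763/1 → 0; chars 00.
Subsquare (5′×2.5′, letters a–x): 1.31862/0.0833333 → 15 → p, 0.56763/0.0416667 → 13 → n; chars pn.
Extended square (30″×15″, digits 0–9): 0.06862/0.00833333 → 8, 0.02597/0.00416667 → 6; chars 86.

NH00pn86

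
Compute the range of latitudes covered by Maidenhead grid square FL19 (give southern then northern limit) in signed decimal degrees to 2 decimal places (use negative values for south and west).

29.00, 30.00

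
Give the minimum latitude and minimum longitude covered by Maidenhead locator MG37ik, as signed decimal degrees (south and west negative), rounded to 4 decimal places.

Field M=12, G=6: +12·20° lon, +6·10° lat → SW at lon 60°, lat -30°.
Square 3, 7: +3·2° lon, +7·1° lat → SW at lon 66°, lat -23°.
Subsquare i=8, k=10: +8·0.0833333° lon, +10·0.0416667° lat → SW at lon 66.6667°, lat -22.5833°.
latitude -22.5833, longitude 66.6667.

-22.5833, 66.6667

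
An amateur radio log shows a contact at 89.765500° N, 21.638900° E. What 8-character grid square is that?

KR09ts63

Offset from 180°W / 90°S: lon 201.63890°, lat 179.76550°.
Field (20°×10°, letters A–R): 201.63890/20 → 10 → K, 179.76550/10 → 17 → R; chars KR.
Square (2°×1°, digits 0–9): 1.63890/2 → 0, 9.76550/1 → 9; chars 09.
Subsquare (5′×2.5′, letters a–x): 1.63890/0.0833333 → 19 → t, 0.76550/0.0416667 → 18 → s; chars ts.
Extended square (30″×15″, digits 0–9): 0.05557/0.00833333 → 6, 0.01550/0.00416667 → 3; chars 63.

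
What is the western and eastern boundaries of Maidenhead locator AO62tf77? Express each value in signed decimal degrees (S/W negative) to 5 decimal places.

-166.35833, -166.35000

Field A=0, O=14: +0·20° lon, +14·10° lat → SW at lon -180°, lat 50°.
Square 6, 2: +6·2° lon, +2·1° lat → SW at lon -168°, lat 52°.
Subsquare t=19, f=5: +19·0.0833333° lon, +5·0.0416667° lat → SW at lon -166.417°, lat 52.2083°.
Extended square 7, 7: +7·0.00833333° lon, +7·0.00416667° lat → SW at lon -166.358°, lat 52.2375°.
Cell spans 0.00833333° lon × 0.00416667° lat.
west -166.35833, east -166.35000.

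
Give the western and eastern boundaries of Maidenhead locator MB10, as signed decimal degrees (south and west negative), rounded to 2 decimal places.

Field M=12, B=1: +12·20° lon, +1·10° lat → SW at lon 60°, lat -80°.
Square 1, 0: +1·2° lon, +0·1° lat → SW at lon 62°, lat -80°.
Cell spans 2° lon × 1° lat.
west 62.00, east 64.00.

62.00, 64.00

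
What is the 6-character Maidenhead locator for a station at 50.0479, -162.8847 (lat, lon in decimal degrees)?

Offset from 180°W / 90°S: lon 17.1153°, lat 140.0479°.
Field (20°×10°, letters A–R): 17.1153/20 → 0 → A, 140.0479/10 → 14 → O; chars AO.
Square (2°×1°, digits 0–9): 17.1153/2 → 8, 0.0479/1 → 0; chars 80.
Subsquare (5′×2.5′, letters a–x): 1.1153/0.0833333 → 13 → n, 0.0479/0.0416667 → 1 → b; chars nb.

AO80nb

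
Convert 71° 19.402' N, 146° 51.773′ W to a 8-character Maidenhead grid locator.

BQ61nh67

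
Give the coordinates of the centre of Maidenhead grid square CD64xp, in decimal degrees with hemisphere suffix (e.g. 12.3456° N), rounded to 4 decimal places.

Field C=2, D=3: +2·20° lon, +3·10° lat → SW at lon -140°, lat -60°.
Square 6, 4: +6·2° lon, +4·1° lat → SW at lon -128°, lat -56°.
Subsquare x=23, p=15: +23·0.0833333° lon, +15·0.0416667° lat → SW at lon -126.083°, lat -55.375°.
Cell spans 0.0833333° lon × 0.0416667° lat. Centre is SW corner plus half of each.
latitude 55.3542° S, longitude 126.0417° W.

55.3542° S, 126.0417° W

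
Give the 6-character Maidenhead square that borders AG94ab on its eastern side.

Longitude subsquare a = 0; +1 → 1 = b.
The latitude characters are unchanged.

AG94bb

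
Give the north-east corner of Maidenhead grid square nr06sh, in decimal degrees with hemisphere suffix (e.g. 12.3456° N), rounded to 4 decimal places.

Field N=13, R=17: +13·20° lon, +17·10° lat → SW at lon 80°, lat 80°.
Square 0, 6: +0·2° lon, +6·1° lat → SW at lon 80°, lat 86°.
Subsquare s=18, h=7: +18·0.0833333° lon, +7·0.0416667° lat → SW at lon 81.5°, lat 86.2917°.
Cell spans 0.0833333° lon × 0.0416667° lat. NE corner is SW corner plus one full cell.
latitude 86.3333° N, longitude 81.5833° E.

86.3333° N, 81.5833° E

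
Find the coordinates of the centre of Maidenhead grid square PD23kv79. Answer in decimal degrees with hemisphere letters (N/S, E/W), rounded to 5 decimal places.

Field P=15, D=3: +15·20° lon, +3·10° lat → SW at lon 120°, lat -60°.
Square 2, 3: +2·2° lon, +3·1° lat → SW at lon 124°, lat -57°.
Subsquare k=10, v=21: +10·0.0833333° lon, +21·0.0416667° lat → SW at lon 124.833°, lat -56.125°.
Extended square 7, 9: +7·0.00833333° lon, +9·0.00416667° lat → SW at lon 124.892°, lat -56.0875°.
Cell spans 0.00833333° lon × 0.00416667° lat. Centre is SW corner plus half of each.
latitude 56.08542° S, longitude 124.89583° E.

56.08542° S, 124.89583° E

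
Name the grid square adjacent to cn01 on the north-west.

BN92

Longitude square 0; −1 → -1, wraps to 9, carry into field.
Longitude field C = 2; −1 → 1 = B.
Latitude square 1; +1 → 2.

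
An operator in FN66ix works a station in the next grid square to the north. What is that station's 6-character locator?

Latitude subsquare x = 23; +1 → 24, wraps to 0 = a, carry into square.
Latitude square 6; +1 → 7.
The longitude characters are unchanged.

FN67ia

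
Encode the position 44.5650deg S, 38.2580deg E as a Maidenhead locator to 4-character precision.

KE95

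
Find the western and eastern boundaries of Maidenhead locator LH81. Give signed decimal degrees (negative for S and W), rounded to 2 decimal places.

Field L=11, H=7: +11·20° lon, +7·10° lat → SW at lon 40°, lat -20°.
Square 8, 1: +8·2° lon, +1·1° lat → SW at lon 56°, lat -19°.
Cell spans 2° lon × 1° lat.
west 56.00, east 58.00.

56.00, 58.00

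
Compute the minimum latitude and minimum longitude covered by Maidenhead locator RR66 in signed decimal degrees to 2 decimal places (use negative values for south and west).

86.00, 172.00

Field R=17, R=17: +17·20° lon, +17·10° lat → SW at lon 160°, lat 80°.
Square 6, 6: +6·2° lon, +6·1° lat → SW at lon 172°, lat 86°.
latitude 86.00, longitude 172.00.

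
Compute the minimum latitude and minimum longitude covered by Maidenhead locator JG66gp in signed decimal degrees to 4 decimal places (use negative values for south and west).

-23.3750, 12.5000

Field J=9, G=6: +9·20° lon, +6·10° lat → SW at lon 0°, lat -30°.
Square 6, 6: +6·2° lon, +6·1° lat → SW at lon 12°, lat -24°.
Subsquare g=6, p=15: +6·0.0833333° lon, +15·0.0416667° lat → SW at lon 12.5°, lat -23.375°.
latitude -23.3750, longitude 12.5000.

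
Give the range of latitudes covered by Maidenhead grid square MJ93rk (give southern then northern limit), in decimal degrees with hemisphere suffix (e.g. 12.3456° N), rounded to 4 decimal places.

3.4167° N, 3.4583° N

Field M=12, J=9: +12·20° lon, +9·10° lat → SW at lon 60°, lat 0°.
Square 9, 3: +9·2° lon, +3·1° lat → SW at lon 78°, lat 3°.
Subsquare r=17, k=10: +17·0.0833333° lon, +10·0.0416667° lat → SW at lon 79.4167°, lat 3.41667°.
Cell spans 0.0833333° lon × 0.0416667° lat.
south 3.4167° N, north 3.4583° N.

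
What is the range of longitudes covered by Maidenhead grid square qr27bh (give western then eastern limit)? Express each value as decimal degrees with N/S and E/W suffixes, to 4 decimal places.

Field Q=16, R=17: +16·20° lon, +17·10° lat → SW at lon 140°, lat 80°.
Square 2, 7: +2·2° lon, +7·1° lat → SW at lon 144°, lat 87°.
Subsquare b=1, h=7: +1·0.0833333° lon, +7·0.0416667° lat → SW at lon 144.083°, lat 87.2917°.
Cell spans 0.0833333° lon × 0.0416667° lat.
west 144.0833° E, east 144.1667° E.

144.0833° E, 144.1667° E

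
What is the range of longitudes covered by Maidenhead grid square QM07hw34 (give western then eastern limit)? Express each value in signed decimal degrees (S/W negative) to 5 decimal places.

140.60833, 140.61667

Field Q=16, M=12: +16·20° lon, +12·10° lat → SW at lon 140°, lat 30°.
Square 0, 7: +0·2° lon, +7·1° lat → SW at lon 140°, lat 37°.
Subsquare h=7, w=22: +7·0.0833333° lon, +22·0.0416667° lat → SW at lon 140.583°, lat 37.9167°.
Extended square 3, 4: +3·0.00833333° lon, +4·0.00416667° lat → SW at lon 140.608°, lat 37.9333°.
Cell spans 0.00833333° lon × 0.00416667° lat.
west 140.60833, east 140.61667.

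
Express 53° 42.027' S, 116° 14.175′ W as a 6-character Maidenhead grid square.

DD16vh

Add 180° to longitude and 90° to latitude: 63.7638, 36.2996.
Field: 63.7638/20 → 3 → D, 36.2996/10 → 3 → D; chars DD.
Square: 3.7638/2 → 1, 6.2996/1 → 6; chars 16.
Subsquare: 1.7638/0.0833333 → 21 → v, 0.2996/0.0416667 → 7 → h; chars vh.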